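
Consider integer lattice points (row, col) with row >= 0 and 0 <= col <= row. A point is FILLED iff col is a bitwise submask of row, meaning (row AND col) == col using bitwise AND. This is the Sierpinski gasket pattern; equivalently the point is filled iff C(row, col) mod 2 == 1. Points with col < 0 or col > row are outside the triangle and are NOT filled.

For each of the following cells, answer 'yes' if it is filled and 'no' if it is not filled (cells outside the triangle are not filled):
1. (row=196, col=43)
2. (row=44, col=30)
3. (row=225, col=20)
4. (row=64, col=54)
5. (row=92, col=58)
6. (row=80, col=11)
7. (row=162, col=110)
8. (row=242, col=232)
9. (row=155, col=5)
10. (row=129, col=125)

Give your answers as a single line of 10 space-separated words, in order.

(196,43): row=0b11000100, col=0b101011, row AND col = 0b0 = 0; 0 != 43 -> empty
(44,30): row=0b101100, col=0b11110, row AND col = 0b1100 = 12; 12 != 30 -> empty
(225,20): row=0b11100001, col=0b10100, row AND col = 0b0 = 0; 0 != 20 -> empty
(64,54): row=0b1000000, col=0b110110, row AND col = 0b0 = 0; 0 != 54 -> empty
(92,58): row=0b1011100, col=0b111010, row AND col = 0b11000 = 24; 24 != 58 -> empty
(80,11): row=0b1010000, col=0b1011, row AND col = 0b0 = 0; 0 != 11 -> empty
(162,110): row=0b10100010, col=0b1101110, row AND col = 0b100010 = 34; 34 != 110 -> empty
(242,232): row=0b11110010, col=0b11101000, row AND col = 0b11100000 = 224; 224 != 232 -> empty
(155,5): row=0b10011011, col=0b101, row AND col = 0b1 = 1; 1 != 5 -> empty
(129,125): row=0b10000001, col=0b1111101, row AND col = 0b1 = 1; 1 != 125 -> empty

Answer: no no no no no no no no no no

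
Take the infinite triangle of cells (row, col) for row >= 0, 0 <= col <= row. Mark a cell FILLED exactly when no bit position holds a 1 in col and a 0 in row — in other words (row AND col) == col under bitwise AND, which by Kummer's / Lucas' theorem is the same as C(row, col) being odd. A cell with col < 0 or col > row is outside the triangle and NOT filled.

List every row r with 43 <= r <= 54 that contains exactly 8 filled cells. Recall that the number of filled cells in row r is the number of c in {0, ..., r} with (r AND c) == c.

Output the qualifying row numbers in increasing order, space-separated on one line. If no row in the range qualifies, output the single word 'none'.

Answer: 44 49 50 52

Derivation:
Row r has 2^popcount(r) filled cells, so we need popcount(r) = log2(8) = 3.
Scan r = 43..54 and keep those with exactly 3 one-bits:
r=43=101011 popcount=4 -> skip
r=44=101100 popcount=3 -> KEEP
r=45=101101 popcount=4 -> skip
r=46=101110 popcount=4 -> skip
r=47=101111 popcount=5 -> skip
r=48=110000 popcount=2 -> skip
r=49=110001 popcount=3 -> KEEP
r=50=110010 popcount=3 -> KEEP
r=51=110011 popcount=4 -> skip
r=52=110100 popcount=3 -> KEEP
r=53=110101 popcount=4 -> skip
r=54=110110 popcount=4 -> skip
Kept rows: 44 49 50 52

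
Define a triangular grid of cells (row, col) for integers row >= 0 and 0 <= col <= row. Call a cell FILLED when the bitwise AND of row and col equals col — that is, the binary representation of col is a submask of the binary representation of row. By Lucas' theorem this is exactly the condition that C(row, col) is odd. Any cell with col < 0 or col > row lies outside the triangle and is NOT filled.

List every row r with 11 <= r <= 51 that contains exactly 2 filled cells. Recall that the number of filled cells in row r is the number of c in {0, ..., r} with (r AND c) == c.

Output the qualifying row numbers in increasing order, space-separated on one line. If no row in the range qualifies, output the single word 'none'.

Answer: 16 32

Derivation:
Row r has 2^popcount(r) filled cells, so we need popcount(r) = log2(2) = 1.
Scan r = 11..51 and keep those with exactly 1 one-bits:
r=11=1011 popcount=3 -> skip
r=12=1100 popcount=2 -> skip
r=13=1101 popcount=3 -> skip
r=14=1110 popcount=3 -> skip
r=15=1111 popcount=4 -> skip
r=16=10000 popcount=1 -> KEEP
r=17=10001 popcount=2 -> skip
r=18=10010 popcount=2 -> skip
r=19=10011 popcount=3 -> skip
r=20=10100 popcount=2 -> skip
r=21=10101 popcount=3 -> skip
r=22=10110 popcount=3 -> skip
r=23=10111 popcount=4 -> skip
r=24=11000 popcount=2 -> skip
r=25=11001 popcount=3 -> skip
r=26=11010 popcount=3 -> skip
r=27=11011 popcount=4 -> skip
r=28=11100 popcount=3 -> skip
r=29=11101 popcount=4 -> skip
r=30=11110 popcount=4 -> skip
r=31=11111 popcount=5 -> skip
r=32=100000 popcount=1 -> KEEP
r=33=100001 popcount=2 -> skip
r=34=100010 popcount=2 -> skip
r=35=100011 popcount=3 -> skip
r=36=100100 popcount=2 -> skip
r=37=100101 popcount=3 -> skip
r=38=100110 popcount=3 -> skip
r=39=100111 popcount=4 -> skip
r=40=101000 popcount=2 -> skip
r=41=101001 popcount=3 -> skip
r=42=101010 popcount=3 -> skip
r=43=101011 popcount=4 -> skip
r=44=101100 popcount=3 -> skip
r=45=101101 popcount=4 -> skip
r=46=101110 popcount=4 -> skip
r=47=101111 popcount=5 -> skip
r=48=110000 popcount=2 -> skip
r=49=110001 popcount=3 -> skip
r=50=110010 popcount=3 -> skip
r=51=110011 popcount=4 -> skip
Kept rows: 16 32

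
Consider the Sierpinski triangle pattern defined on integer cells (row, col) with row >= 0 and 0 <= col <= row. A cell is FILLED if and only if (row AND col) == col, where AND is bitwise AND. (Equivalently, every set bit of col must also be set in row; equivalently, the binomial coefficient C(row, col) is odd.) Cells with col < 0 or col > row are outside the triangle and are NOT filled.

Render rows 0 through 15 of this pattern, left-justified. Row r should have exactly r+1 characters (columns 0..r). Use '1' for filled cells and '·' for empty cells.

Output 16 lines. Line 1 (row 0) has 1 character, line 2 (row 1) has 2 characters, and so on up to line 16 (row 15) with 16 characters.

r0=0: 1
r1=1: 11
r2=10: 1·1
r3=11: 1111
r4=100: 1···1
r5=101: 11··11
r6=110: 1·1·1·1
r7=111: 11111111
r8=1000: 1·······1
r9=1001: 11······11
r10=1010: 1·1·····1·1
r11=1011: 1111····1111
r12=1100: 1···1···1···1
r13=1101: 11··11··11··11
r14=1110: 1·1·1·1·1·1·1·1
r15=1111: 1111111111111111

Answer: 1
11
1·1
1111
1···1
11··11
1·1·1·1
11111111
1·······1
11······11
1·1·····1·1
1111····1111
1···1···1···1
11··11··11··11
1·1·1·1·1·1·1·1
1111111111111111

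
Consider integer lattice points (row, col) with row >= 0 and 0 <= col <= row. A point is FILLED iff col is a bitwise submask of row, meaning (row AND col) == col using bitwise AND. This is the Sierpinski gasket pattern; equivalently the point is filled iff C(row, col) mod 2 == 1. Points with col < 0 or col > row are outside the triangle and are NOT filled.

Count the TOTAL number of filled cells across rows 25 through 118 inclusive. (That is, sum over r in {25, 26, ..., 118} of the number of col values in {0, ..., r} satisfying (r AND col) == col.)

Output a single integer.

Answer: 1552

Derivation:
r25=11001 pc3: +8 =8
r26=11010 pc3: +8 =16
r27=11011 pc4: +16 =32
r28=11100 pc3: +8 =40
r29=11101 pc4: +16 =56
r30=11110 pc4: +16 =72
r31=11111 pc5: +32 =104
r32=100000 pc1: +2 =106
r33=100001 pc2: +4 =110
r34=100010 pc2: +4 =114
r35=100011 pc3: +8 =122
r36=100100 pc2: +4 =126
r37=100101 pc3: +8 =134
r38=100110 pc3: +8 =142
r39=100111 pc4: +16 =158
r40=101000 pc2: +4 =162
r41=101001 pc3: +8 =170
r42=101010 pc3: +8 =178
r43=101011 pc4: +16 =194
r44=101100 pc3: +8 =202
r45=101101 pc4: +16 =218
r46=101110 pc4: +16 =234
r47=101111 pc5: +32 =266
r48=110000 pc2: +4 =270
r49=110001 pc3: +8 =278
r50=110010 pc3: +8 =286
r51=110011 pc4: +16 =302
r52=110100 pc3: +8 =310
r53=110101 pc4: +16 =326
r54=110110 pc4: +16 =342
r55=110111 pc5: +32 =374
r56=111000 pc3: +8 =382
r57=111001 pc4: +16 =398
r58=111010 pc4: +16 =414
r59=111011 pc5: +32 =446
r60=111100 pc4: +16 =462
r61=111101 pc5: +32 =494
r62=111110 pc5: +32 =526
r63=111111 pc6: +64 =590
r64=1000000 pc1: +2 =592
r65=1000001 pc2: +4 =596
r66=1000010 pc2: +4 =600
r67=1000011 pc3: +8 =608
r68=1000100 pc2: +4 =612
r69=1000101 pc3: +8 =620
r70=1000110 pc3: +8 =628
r71=1000111 pc4: +16 =644
r72=1001000 pc2: +4 =648
r73=1001001 pc3: +8 =656
r74=1001010 pc3: +8 =664
r75=1001011 pc4: +16 =680
r76=1001100 pc3: +8 =688
r77=1001101 pc4: +16 =704
r78=1001110 pc4: +16 =720
r79=1001111 pc5: +32 =752
r80=1010000 pc2: +4 =756
r81=1010001 pc3: +8 =764
r82=1010010 pc3: +8 =772
r83=1010011 pc4: +16 =788
r84=1010100 pc3: +8 =796
r85=1010101 pc4: +16 =812
r86=1010110 pc4: +16 =828
r87=1010111 pc5: +32 =860
r88=1011000 pc3: +8 =868
r89=1011001 pc4: +16 =884
r90=1011010 pc4: +16 =900
r91=1011011 pc5: +32 =932
r92=1011100 pc4: +16 =948
r93=1011101 pc5: +32 =980
r94=1011110 pc5: +32 =1012
r95=1011111 pc6: +64 =1076
r96=1100000 pc2: +4 =1080
r97=1100001 pc3: +8 =1088
r98=1100010 pc3: +8 =1096
r99=1100011 pc4: +16 =1112
r100=1100100 pc3: +8 =1120
r101=1100101 pc4: +16 =1136
r102=1100110 pc4: +16 =1152
r103=1100111 pc5: +32 =1184
r104=1101000 pc3: +8 =1192
r105=1101001 pc4: +16 =1208
r106=1101010 pc4: +16 =1224
r107=1101011 pc5: +32 =1256
r108=1101100 pc4: +16 =1272
r109=1101101 pc5: +32 =1304
r110=1101110 pc5: +32 =1336
r111=1101111 pc6: +64 =1400
r112=1110000 pc3: +8 =1408
r113=1110001 pc4: +16 =1424
r114=1110010 pc4: +16 =1440
r115=1110011 pc5: +32 =1472
r116=1110100 pc4: +16 =1488
r117=1110101 pc5: +32 =1520
r118=1110110 pc5: +32 =1552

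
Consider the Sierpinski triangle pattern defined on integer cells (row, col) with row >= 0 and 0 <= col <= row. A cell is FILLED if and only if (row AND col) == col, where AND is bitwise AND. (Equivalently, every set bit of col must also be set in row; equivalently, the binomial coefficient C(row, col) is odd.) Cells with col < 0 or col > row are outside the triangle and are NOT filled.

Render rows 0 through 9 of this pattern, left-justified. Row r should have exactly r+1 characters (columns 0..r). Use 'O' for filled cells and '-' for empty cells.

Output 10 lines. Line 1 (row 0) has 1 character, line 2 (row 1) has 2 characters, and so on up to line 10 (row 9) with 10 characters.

Answer: O
OO
O-O
OOOO
O---O
OO--OO
O-O-O-O
OOOOOOOO
O-------O
OO------OO

Derivation:
r0=0: O
r1=1: OO
r2=10: O-O
r3=11: OOOO
r4=100: O---O
r5=101: OO--OO
r6=110: O-O-O-O
r7=111: OOOOOOOO
r8=1000: O-------O
r9=1001: OO------OO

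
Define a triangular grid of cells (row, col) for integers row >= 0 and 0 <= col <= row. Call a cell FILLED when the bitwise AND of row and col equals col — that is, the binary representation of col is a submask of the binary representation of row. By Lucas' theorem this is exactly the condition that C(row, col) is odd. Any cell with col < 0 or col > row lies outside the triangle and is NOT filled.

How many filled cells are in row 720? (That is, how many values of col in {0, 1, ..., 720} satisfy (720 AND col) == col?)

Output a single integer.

720 in binary = 1011010000
popcount(720) = number of 1-bits in 1011010000 = 4
A col c satisfies (720 AND c) == c iff every set bit of c is also set in 720; each of the 4 set bits of 720 can independently be on or off in c.
count = 2^4 = 16

Answer: 16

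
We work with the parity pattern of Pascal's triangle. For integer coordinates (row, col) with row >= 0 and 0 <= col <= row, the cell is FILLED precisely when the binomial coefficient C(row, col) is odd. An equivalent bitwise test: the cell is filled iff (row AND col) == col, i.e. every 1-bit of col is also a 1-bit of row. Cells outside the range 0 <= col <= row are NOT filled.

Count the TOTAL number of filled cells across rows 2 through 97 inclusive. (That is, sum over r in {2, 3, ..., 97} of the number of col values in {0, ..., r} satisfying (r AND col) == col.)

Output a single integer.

r2=10 pc1: +2 =2
r3=11 pc2: +4 =6
r4=100 pc1: +2 =8
r5=101 pc2: +4 =12
r6=110 pc2: +4 =16
r7=111 pc3: +8 =24
r8=1000 pc1: +2 =26
r9=1001 pc2: +4 =30
r10=1010 pc2: +4 =34
r11=1011 pc3: +8 =42
r12=1100 pc2: +4 =46
r13=1101 pc3: +8 =54
r14=1110 pc3: +8 =62
r15=1111 pc4: +16 =78
r16=10000 pc1: +2 =80
r17=10001 pc2: +4 =84
r18=10010 pc2: +4 =88
r19=10011 pc3: +8 =96
r20=10100 pc2: +4 =100
r21=10101 pc3: +8 =108
r22=10110 pc3: +8 =116
r23=10111 pc4: +16 =132
r24=11000 pc2: +4 =136
r25=11001 pc3: +8 =144
r26=11010 pc3: +8 =152
r27=11011 pc4: +16 =168
r28=11100 pc3: +8 =176
r29=11101 pc4: +16 =192
r30=11110 pc4: +16 =208
r31=11111 pc5: +32 =240
r32=100000 pc1: +2 =242
r33=100001 pc2: +4 =246
r34=100010 pc2: +4 =250
r35=100011 pc3: +8 =258
r36=100100 pc2: +4 =262
r37=100101 pc3: +8 =270
r38=100110 pc3: +8 =278
r39=100111 pc4: +16 =294
r40=101000 pc2: +4 =298
r41=101001 pc3: +8 =306
r42=101010 pc3: +8 =314
r43=101011 pc4: +16 =330
r44=101100 pc3: +8 =338
r45=101101 pc4: +16 =354
r46=101110 pc4: +16 =370
r47=101111 pc5: +32 =402
r48=110000 pc2: +4 =406
r49=110001 pc3: +8 =414
r50=110010 pc3: +8 =422
r51=110011 pc4: +16 =438
r52=110100 pc3: +8 =446
r53=110101 pc4: +16 =462
r54=110110 pc4: +16 =478
r55=110111 pc5: +32 =510
r56=111000 pc3: +8 =518
r57=111001 pc4: +16 =534
r58=111010 pc4: +16 =550
r59=111011 pc5: +32 =582
r60=111100 pc4: +16 =598
r61=111101 pc5: +32 =630
r62=111110 pc5: +32 =662
r63=111111 pc6: +64 =726
r64=1000000 pc1: +2 =728
r65=1000001 pc2: +4 =732
r66=1000010 pc2: +4 =736
r67=1000011 pc3: +8 =744
r68=1000100 pc2: +4 =748
r69=1000101 pc3: +8 =756
r70=1000110 pc3: +8 =764
r71=1000111 pc4: +16 =780
r72=1001000 pc2: +4 =784
r73=1001001 pc3: +8 =792
r74=1001010 pc3: +8 =800
r75=1001011 pc4: +16 =816
r76=1001100 pc3: +8 =824
r77=1001101 pc4: +16 =840
r78=1001110 pc4: +16 =856
r79=1001111 pc5: +32 =888
r80=1010000 pc2: +4 =892
r81=1010001 pc3: +8 =900
r82=1010010 pc3: +8 =908
r83=1010011 pc4: +16 =924
r84=1010100 pc3: +8 =932
r85=1010101 pc4: +16 =948
r86=1010110 pc4: +16 =964
r87=1010111 pc5: +32 =996
r88=1011000 pc3: +8 =1004
r89=1011001 pc4: +16 =1020
r90=1011010 pc4: +16 =1036
r91=1011011 pc5: +32 =1068
r92=1011100 pc4: +16 =1084
r93=1011101 pc5: +32 =1116
r94=1011110 pc5: +32 =1148
r95=1011111 pc6: +64 =1212
r96=1100000 pc2: +4 =1216
r97=1100001 pc3: +8 =1224

Answer: 1224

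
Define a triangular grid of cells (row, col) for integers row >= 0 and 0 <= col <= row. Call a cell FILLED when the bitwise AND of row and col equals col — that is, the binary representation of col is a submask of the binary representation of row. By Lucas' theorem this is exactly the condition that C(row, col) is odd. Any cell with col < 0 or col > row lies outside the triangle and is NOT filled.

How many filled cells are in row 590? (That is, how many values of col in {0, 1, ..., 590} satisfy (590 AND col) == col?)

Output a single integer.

590 in binary = 1001001110
popcount(590) = number of 1-bits in 1001001110 = 5
A col c satisfies (590 AND c) == c iff every set bit of c is also set in 590; each of the 5 set bits of 590 can independently be on or off in c.
count = 2^5 = 32

Answer: 32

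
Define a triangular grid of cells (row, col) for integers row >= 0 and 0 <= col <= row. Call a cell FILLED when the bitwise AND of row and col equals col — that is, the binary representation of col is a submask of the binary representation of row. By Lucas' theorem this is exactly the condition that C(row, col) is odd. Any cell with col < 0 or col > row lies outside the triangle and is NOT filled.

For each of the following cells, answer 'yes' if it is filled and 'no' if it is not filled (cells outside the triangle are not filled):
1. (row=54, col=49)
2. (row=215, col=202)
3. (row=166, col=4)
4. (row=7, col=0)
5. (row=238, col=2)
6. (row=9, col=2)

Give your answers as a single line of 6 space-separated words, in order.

(54,49): row=0b110110, col=0b110001, row AND col = 0b110000 = 48; 48 != 49 -> empty
(215,202): row=0b11010111, col=0b11001010, row AND col = 0b11000010 = 194; 194 != 202 -> empty
(166,4): row=0b10100110, col=0b100, row AND col = 0b100 = 4; 4 == 4 -> filled
(7,0): row=0b111, col=0b0, row AND col = 0b0 = 0; 0 == 0 -> filled
(238,2): row=0b11101110, col=0b10, row AND col = 0b10 = 2; 2 == 2 -> filled
(9,2): row=0b1001, col=0b10, row AND col = 0b0 = 0; 0 != 2 -> empty

Answer: no no yes yes yes no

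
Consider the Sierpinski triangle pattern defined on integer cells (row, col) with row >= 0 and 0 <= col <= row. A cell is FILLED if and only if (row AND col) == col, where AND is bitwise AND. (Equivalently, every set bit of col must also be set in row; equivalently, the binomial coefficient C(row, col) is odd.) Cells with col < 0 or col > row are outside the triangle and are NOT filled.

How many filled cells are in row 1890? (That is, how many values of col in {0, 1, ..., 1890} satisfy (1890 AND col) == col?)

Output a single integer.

1890 in binary = 11101100010
popcount(1890) = number of 1-bits in 11101100010 = 6
A col c satisfies (1890 AND c) == c iff every set bit of c is also set in 1890; each of the 6 set bits of 1890 can independently be on or off in c.
count = 2^6 = 64

Answer: 64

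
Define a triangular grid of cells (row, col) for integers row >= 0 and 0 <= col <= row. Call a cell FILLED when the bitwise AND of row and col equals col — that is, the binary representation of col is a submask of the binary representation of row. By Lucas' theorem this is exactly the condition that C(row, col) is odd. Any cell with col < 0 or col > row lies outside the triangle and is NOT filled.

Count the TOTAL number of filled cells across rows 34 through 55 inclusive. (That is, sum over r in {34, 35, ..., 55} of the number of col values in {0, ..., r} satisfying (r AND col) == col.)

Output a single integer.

r34=100010 pc2: +4 =4
r35=100011 pc3: +8 =12
r36=100100 pc2: +4 =16
r37=100101 pc3: +8 =24
r38=100110 pc3: +8 =32
r39=100111 pc4: +16 =48
r40=101000 pc2: +4 =52
r41=101001 pc3: +8 =60
r42=101010 pc3: +8 =68
r43=101011 pc4: +16 =84
r44=101100 pc3: +8 =92
r45=101101 pc4: +16 =108
r46=101110 pc4: +16 =124
r47=101111 pc5: +32 =156
r48=110000 pc2: +4 =160
r49=110001 pc3: +8 =168
r50=110010 pc3: +8 =176
r51=110011 pc4: +16 =192
r52=110100 pc3: +8 =200
r53=110101 pc4: +16 =216
r54=110110 pc4: +16 =232
r55=110111 pc5: +32 =264

Answer: 264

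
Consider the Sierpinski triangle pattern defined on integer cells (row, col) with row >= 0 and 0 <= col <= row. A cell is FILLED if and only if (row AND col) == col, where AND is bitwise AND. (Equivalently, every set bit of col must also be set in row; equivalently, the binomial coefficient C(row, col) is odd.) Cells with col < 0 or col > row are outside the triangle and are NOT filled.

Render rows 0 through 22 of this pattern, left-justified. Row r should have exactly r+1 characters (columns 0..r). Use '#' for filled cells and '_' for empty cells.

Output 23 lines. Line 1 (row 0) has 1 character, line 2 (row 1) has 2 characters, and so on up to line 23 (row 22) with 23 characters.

r0=0: #
r1=1: ##
r2=10: #_#
r3=11: ####
r4=100: #___#
r5=101: ##__##
r6=110: #_#_#_#
r7=111: ########
r8=1000: #_______#
r9=1001: ##______##
r10=1010: #_#_____#_#
r11=1011: ####____####
r12=1100: #___#___#___#
r13=1101: ##__##__##__##
r14=1110: #_#_#_#_#_#_#_#
r15=1111: ################
r16=10000: #_______________#
r17=10001: ##______________##
r18=10010: #_#_____________#_#
r19=10011: ####____________####
r20=10100: #___#___________#___#
r21=10101: ##__##__________##__##
r22=10110: #_#_#_#_________#_#_#_#

Answer: #
##
#_#
####
#___#
##__##
#_#_#_#
########
#_______#
##______##
#_#_____#_#
####____####
#___#___#___#
##__##__##__##
#_#_#_#_#_#_#_#
################
#_______________#
##______________##
#_#_____________#_#
####____________####
#___#___________#___#
##__##__________##__##
#_#_#_#_________#_#_#_#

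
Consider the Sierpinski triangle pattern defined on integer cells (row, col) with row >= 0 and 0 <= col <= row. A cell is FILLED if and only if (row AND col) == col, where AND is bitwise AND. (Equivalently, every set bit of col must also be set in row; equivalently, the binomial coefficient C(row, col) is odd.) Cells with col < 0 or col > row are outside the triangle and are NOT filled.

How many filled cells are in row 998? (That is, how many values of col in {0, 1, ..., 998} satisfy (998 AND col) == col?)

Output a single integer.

998 in binary = 1111100110
popcount(998) = number of 1-bits in 1111100110 = 7
A col c satisfies (998 AND c) == c iff every set bit of c is also set in 998; each of the 7 set bits of 998 can independently be on or off in c.
count = 2^7 = 128

Answer: 128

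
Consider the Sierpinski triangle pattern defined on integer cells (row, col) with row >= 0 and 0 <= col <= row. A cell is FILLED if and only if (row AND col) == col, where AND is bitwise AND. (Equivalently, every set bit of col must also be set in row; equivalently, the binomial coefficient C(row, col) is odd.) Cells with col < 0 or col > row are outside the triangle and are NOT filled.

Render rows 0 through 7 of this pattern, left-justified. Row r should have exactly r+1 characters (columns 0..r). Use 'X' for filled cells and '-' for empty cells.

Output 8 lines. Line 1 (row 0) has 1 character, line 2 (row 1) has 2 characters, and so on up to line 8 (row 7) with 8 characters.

r0=0: X
r1=1: XX
r2=10: X-X
r3=11: XXXX
r4=100: X---X
r5=101: XX--XX
r6=110: X-X-X-X
r7=111: XXXXXXXX

Answer: X
XX
X-X
XXXX
X---X
XX--XX
X-X-X-X
XXXXXXXX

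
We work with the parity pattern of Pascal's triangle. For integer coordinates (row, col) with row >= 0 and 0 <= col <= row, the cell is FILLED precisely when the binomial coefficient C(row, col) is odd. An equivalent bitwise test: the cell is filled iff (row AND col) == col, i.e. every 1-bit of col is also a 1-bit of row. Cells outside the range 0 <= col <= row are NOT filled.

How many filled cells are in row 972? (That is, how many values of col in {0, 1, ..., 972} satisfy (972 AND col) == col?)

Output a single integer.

Answer: 64

Derivation:
972 in binary = 1111001100
popcount(972) = number of 1-bits in 1111001100 = 6
A col c satisfies (972 AND c) == c iff every set bit of c is also set in 972; each of the 6 set bits of 972 can independently be on or off in c.
count = 2^6 = 64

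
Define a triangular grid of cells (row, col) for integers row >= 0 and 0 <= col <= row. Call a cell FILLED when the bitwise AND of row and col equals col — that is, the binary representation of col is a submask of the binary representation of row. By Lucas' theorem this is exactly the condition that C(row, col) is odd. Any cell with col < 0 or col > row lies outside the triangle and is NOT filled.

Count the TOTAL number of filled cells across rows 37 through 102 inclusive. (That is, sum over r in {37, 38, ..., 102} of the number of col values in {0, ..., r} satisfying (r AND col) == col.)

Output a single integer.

r37=100101 pc3: +8 =8
r38=100110 pc3: +8 =16
r39=100111 pc4: +16 =32
r40=101000 pc2: +4 =36
r41=101001 pc3: +8 =44
r42=101010 pc3: +8 =52
r43=101011 pc4: +16 =68
r44=101100 pc3: +8 =76
r45=101101 pc4: +16 =92
r46=101110 pc4: +16 =108
r47=101111 pc5: +32 =140
r48=110000 pc2: +4 =144
r49=110001 pc3: +8 =152
r50=110010 pc3: +8 =160
r51=110011 pc4: +16 =176
r52=110100 pc3: +8 =184
r53=110101 pc4: +16 =200
r54=110110 pc4: +16 =216
r55=110111 pc5: +32 =248
r56=111000 pc3: +8 =256
r57=111001 pc4: +16 =272
r58=111010 pc4: +16 =288
r59=111011 pc5: +32 =320
r60=111100 pc4: +16 =336
r61=111101 pc5: +32 =368
r62=111110 pc5: +32 =400
r63=111111 pc6: +64 =464
r64=1000000 pc1: +2 =466
r65=1000001 pc2: +4 =470
r66=1000010 pc2: +4 =474
r67=1000011 pc3: +8 =482
r68=1000100 pc2: +4 =486
r69=1000101 pc3: +8 =494
r70=1000110 pc3: +8 =502
r71=1000111 pc4: +16 =518
r72=1001000 pc2: +4 =522
r73=1001001 pc3: +8 =530
r74=1001010 pc3: +8 =538
r75=1001011 pc4: +16 =554
r76=1001100 pc3: +8 =562
r77=1001101 pc4: +16 =578
r78=1001110 pc4: +16 =594
r79=1001111 pc5: +32 =626
r80=1010000 pc2: +4 =630
r81=1010001 pc3: +8 =638
r82=1010010 pc3: +8 =646
r83=1010011 pc4: +16 =662
r84=1010100 pc3: +8 =670
r85=1010101 pc4: +16 =686
r86=1010110 pc4: +16 =702
r87=1010111 pc5: +32 =734
r88=1011000 pc3: +8 =742
r89=1011001 pc4: +16 =758
r90=1011010 pc4: +16 =774
r91=1011011 pc5: +32 =806
r92=1011100 pc4: +16 =822
r93=1011101 pc5: +32 =854
r94=1011110 pc5: +32 =886
r95=1011111 pc6: +64 =950
r96=1100000 pc2: +4 =954
r97=1100001 pc3: +8 =962
r98=1100010 pc3: +8 =970
r99=1100011 pc4: +16 =986
r100=1100100 pc3: +8 =994
r101=1100101 pc4: +16 =1010
r102=1100110 pc4: +16 =1026

Answer: 1026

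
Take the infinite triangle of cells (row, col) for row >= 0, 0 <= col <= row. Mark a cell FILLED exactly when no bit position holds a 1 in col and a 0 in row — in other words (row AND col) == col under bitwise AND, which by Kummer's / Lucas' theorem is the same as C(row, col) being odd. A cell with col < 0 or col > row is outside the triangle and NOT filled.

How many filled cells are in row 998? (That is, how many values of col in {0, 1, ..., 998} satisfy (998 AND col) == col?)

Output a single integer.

998 in binary = 1111100110
popcount(998) = number of 1-bits in 1111100110 = 7
A col c satisfies (998 AND c) == c iff every set bit of c is also set in 998; each of the 7 set bits of 998 can independently be on or off in c.
count = 2^7 = 128

Answer: 128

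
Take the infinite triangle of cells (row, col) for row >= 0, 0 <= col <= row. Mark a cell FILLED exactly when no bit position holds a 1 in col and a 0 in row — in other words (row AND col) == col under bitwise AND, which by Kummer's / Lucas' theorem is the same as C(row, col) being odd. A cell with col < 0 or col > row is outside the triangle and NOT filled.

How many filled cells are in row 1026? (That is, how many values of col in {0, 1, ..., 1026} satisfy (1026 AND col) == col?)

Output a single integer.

1026 in binary = 10000000010
popcount(1026) = number of 1-bits in 10000000010 = 2
A col c satisfies (1026 AND c) == c iff every set bit of c is also set in 1026; each of the 2 set bits of 1026 can independently be on or off in c.
count = 2^2 = 4

Answer: 4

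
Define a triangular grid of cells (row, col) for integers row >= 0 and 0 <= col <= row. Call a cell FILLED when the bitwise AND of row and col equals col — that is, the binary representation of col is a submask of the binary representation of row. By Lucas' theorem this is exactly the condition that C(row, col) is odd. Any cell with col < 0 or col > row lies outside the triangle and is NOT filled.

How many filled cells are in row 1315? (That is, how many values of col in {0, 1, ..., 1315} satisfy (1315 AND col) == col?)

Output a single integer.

1315 in binary = 10100100011
popcount(1315) = number of 1-bits in 10100100011 = 5
A col c satisfies (1315 AND c) == c iff every set bit of c is also set in 1315; each of the 5 set bits of 1315 can independently be on or off in c.
count = 2^5 = 32

Answer: 32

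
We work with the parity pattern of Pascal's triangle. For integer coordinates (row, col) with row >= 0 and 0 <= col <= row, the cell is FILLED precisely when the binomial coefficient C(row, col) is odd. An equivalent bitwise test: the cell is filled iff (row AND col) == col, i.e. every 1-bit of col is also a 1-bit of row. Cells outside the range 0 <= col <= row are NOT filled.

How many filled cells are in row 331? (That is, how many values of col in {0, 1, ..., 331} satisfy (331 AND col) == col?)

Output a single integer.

331 in binary = 101001011
popcount(331) = number of 1-bits in 101001011 = 5
A col c satisfies (331 AND c) == c iff every set bit of c is also set in 331; each of the 5 set bits of 331 can independently be on or off in c.
count = 2^5 = 32

Answer: 32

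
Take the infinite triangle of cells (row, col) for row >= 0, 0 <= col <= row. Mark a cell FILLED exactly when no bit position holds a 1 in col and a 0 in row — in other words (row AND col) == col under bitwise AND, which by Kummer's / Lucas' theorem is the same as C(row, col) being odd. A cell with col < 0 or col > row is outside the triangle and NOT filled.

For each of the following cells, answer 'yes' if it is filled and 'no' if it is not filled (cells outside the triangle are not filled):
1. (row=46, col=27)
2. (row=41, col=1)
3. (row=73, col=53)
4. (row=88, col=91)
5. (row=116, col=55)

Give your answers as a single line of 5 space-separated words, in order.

(46,27): row=0b101110, col=0b11011, row AND col = 0b1010 = 10; 10 != 27 -> empty
(41,1): row=0b101001, col=0b1, row AND col = 0b1 = 1; 1 == 1 -> filled
(73,53): row=0b1001001, col=0b110101, row AND col = 0b1 = 1; 1 != 53 -> empty
(88,91): col outside [0, 88] -> not filled
(116,55): row=0b1110100, col=0b110111, row AND col = 0b110100 = 52; 52 != 55 -> empty

Answer: no yes no no no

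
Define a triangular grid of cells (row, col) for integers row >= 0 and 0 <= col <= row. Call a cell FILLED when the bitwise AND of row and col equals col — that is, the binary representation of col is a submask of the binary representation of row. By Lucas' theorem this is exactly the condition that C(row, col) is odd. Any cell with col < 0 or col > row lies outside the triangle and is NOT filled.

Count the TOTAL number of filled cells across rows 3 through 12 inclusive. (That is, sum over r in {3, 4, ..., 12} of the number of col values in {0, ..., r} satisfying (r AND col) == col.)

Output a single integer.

r3=11 pc2: +4 =4
r4=100 pc1: +2 =6
r5=101 pc2: +4 =10
r6=110 pc2: +4 =14
r7=111 pc3: +8 =22
r8=1000 pc1: +2 =24
r9=1001 pc2: +4 =28
r10=1010 pc2: +4 =32
r11=1011 pc3: +8 =40
r12=1100 pc2: +4 =44

Answer: 44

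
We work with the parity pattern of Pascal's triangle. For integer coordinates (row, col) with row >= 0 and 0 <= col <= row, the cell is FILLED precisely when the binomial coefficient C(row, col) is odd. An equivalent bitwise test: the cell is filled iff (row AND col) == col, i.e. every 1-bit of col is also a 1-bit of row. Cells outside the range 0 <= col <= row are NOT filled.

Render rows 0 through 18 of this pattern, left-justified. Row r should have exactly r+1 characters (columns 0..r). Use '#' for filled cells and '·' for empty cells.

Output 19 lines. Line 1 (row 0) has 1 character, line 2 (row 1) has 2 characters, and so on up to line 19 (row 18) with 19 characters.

r0=0: #
r1=1: ##
r2=10: #·#
r3=11: ####
r4=100: #···#
r5=101: ##··##
r6=110: #·#·#·#
r7=111: ########
r8=1000: #·······#
r9=1001: ##······##
r10=1010: #·#·····#·#
r11=1011: ####····####
r12=1100: #···#···#···#
r13=1101: ##··##··##··##
r14=1110: #·#·#·#·#·#·#·#
r15=1111: ################
r16=10000: #···············#
r17=10001: ##··············##
r18=10010: #·#·············#·#

Answer: #
##
#·#
####
#···#
##··##
#·#·#·#
########
#·······#
##······##
#·#·····#·#
####····####
#···#···#···#
##··##··##··##
#·#·#·#·#·#·#·#
################
#···············#
##··············##
#·#·············#·#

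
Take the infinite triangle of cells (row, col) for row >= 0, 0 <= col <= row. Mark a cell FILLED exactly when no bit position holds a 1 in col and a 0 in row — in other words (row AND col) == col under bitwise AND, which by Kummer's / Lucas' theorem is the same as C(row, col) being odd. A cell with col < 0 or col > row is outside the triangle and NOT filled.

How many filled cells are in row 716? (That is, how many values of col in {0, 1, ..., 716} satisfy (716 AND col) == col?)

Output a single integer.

716 in binary = 1011001100
popcount(716) = number of 1-bits in 1011001100 = 5
A col c satisfies (716 AND c) == c iff every set bit of c is also set in 716; each of the 5 set bits of 716 can independently be on or off in c.
count = 2^5 = 32

Answer: 32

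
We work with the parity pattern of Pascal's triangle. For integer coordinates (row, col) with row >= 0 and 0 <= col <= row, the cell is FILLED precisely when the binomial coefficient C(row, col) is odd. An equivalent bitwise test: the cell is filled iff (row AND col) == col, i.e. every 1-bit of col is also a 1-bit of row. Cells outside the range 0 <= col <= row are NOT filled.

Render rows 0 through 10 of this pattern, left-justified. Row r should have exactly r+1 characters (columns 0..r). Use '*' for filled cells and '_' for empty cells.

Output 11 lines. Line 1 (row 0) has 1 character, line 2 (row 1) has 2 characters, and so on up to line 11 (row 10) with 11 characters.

r0=0: *
r1=1: **
r2=10: *_*
r3=11: ****
r4=100: *___*
r5=101: **__**
r6=110: *_*_*_*
r7=111: ********
r8=1000: *_______*
r9=1001: **______**
r10=1010: *_*_____*_*

Answer: *
**
*_*
****
*___*
**__**
*_*_*_*
********
*_______*
**______**
*_*_____*_*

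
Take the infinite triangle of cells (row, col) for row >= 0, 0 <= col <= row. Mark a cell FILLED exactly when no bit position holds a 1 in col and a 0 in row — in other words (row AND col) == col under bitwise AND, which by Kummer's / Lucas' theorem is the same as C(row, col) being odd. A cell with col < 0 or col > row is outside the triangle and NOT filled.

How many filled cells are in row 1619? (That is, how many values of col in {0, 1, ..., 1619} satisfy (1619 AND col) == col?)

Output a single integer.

Answer: 64

Derivation:
1619 in binary = 11001010011
popcount(1619) = number of 1-bits in 11001010011 = 6
A col c satisfies (1619 AND c) == c iff every set bit of c is also set in 1619; each of the 6 set bits of 1619 can independently be on or off in c.
count = 2^6 = 64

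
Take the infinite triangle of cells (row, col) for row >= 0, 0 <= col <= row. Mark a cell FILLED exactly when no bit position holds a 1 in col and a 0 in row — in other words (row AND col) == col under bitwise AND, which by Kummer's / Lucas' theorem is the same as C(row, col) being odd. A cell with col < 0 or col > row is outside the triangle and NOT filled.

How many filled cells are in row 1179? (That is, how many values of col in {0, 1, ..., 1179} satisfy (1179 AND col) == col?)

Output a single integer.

Answer: 64

Derivation:
1179 in binary = 10010011011
popcount(1179) = number of 1-bits in 10010011011 = 6
A col c satisfies (1179 AND c) == c iff every set bit of c is also set in 1179; each of the 6 set bits of 1179 can independently be on or off in c.
count = 2^6 = 64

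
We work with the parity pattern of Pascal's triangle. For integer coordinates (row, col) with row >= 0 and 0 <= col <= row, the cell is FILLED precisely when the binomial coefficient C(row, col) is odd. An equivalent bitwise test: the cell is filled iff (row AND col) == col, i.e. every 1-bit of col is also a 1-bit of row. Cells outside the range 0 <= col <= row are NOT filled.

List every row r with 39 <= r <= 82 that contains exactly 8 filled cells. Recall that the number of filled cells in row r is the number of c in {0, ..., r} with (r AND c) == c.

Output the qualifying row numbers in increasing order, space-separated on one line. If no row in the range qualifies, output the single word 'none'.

Row r has 2^popcount(r) filled cells, so we need popcount(r) = log2(8) = 3.
Scan r = 39..82 and keep those with exactly 3 one-bits:
r=39=100111 popcount=4 -> skip
r=40=101000 popcount=2 -> skip
r=41=101001 popcount=3 -> KEEP
r=42=101010 popcount=3 -> KEEP
r=43=101011 popcount=4 -> skip
r=44=101100 popcount=3 -> KEEP
r=45=101101 popcount=4 -> skip
r=46=101110 popcount=4 -> skip
r=47=101111 popcount=5 -> skip
r=48=110000 popcount=2 -> skip
r=49=110001 popcount=3 -> KEEP
r=50=110010 popcount=3 -> KEEP
r=51=110011 popcount=4 -> skip
r=52=110100 popcount=3 -> KEEP
r=53=110101 popcount=4 -> skip
r=54=110110 popcount=4 -> skip
r=55=110111 popcount=5 -> skip
r=56=111000 popcount=3 -> KEEP
r=57=111001 popcount=4 -> skip
r=58=111010 popcount=4 -> skip
r=59=111011 popcount=5 -> skip
r=60=111100 popcount=4 -> skip
r=61=111101 popcount=5 -> skip
r=62=111110 popcount=5 -> skip
r=63=111111 popcount=6 -> skip
r=64=1000000 popcount=1 -> skip
r=65=1000001 popcount=2 -> skip
r=66=1000010 popcount=2 -> skip
r=67=1000011 popcount=3 -> KEEP
r=68=1000100 popcount=2 -> skip
r=69=1000101 popcount=3 -> KEEP
r=70=1000110 popcount=3 -> KEEP
r=71=1000111 popcount=4 -> skip
r=72=1001000 popcount=2 -> skip
r=73=1001001 popcount=3 -> KEEP
r=74=1001010 popcount=3 -> KEEP
r=75=1001011 popcount=4 -> skip
r=76=1001100 popcount=3 -> KEEP
r=77=1001101 popcount=4 -> skip
r=78=1001110 popcount=4 -> skip
r=79=1001111 popcount=5 -> skip
r=80=1010000 popcount=2 -> skip
r=81=1010001 popcount=3 -> KEEP
r=82=1010010 popcount=3 -> KEEP
Kept rows: 41 42 44 49 50 52 56 67 69 70 73 74 76 81 82

Answer: 41 42 44 49 50 52 56 67 69 70 73 74 76 81 82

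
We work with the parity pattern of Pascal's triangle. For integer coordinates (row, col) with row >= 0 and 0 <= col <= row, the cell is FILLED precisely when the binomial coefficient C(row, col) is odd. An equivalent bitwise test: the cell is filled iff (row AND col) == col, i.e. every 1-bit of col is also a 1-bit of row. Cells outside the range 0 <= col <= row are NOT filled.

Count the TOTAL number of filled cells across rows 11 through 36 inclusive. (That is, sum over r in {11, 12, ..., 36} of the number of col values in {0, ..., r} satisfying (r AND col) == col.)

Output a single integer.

r11=1011 pc3: +8 =8
r12=1100 pc2: +4 =12
r13=1101 pc3: +8 =20
r14=1110 pc3: +8 =28
r15=1111 pc4: +16 =44
r16=10000 pc1: +2 =46
r17=10001 pc2: +4 =50
r18=10010 pc2: +4 =54
r19=10011 pc3: +8 =62
r20=10100 pc2: +4 =66
r21=10101 pc3: +8 =74
r22=10110 pc3: +8 =82
r23=10111 pc4: +16 =98
r24=11000 pc2: +4 =102
r25=11001 pc3: +8 =110
r26=11010 pc3: +8 =118
r27=11011 pc4: +16 =134
r28=11100 pc3: +8 =142
r29=11101 pc4: +16 =158
r30=11110 pc4: +16 =174
r31=11111 pc5: +32 =206
r32=100000 pc1: +2 =208
r33=100001 pc2: +4 =212
r34=100010 pc2: +4 =216
r35=100011 pc3: +8 =224
r36=100100 pc2: +4 =228

Answer: 228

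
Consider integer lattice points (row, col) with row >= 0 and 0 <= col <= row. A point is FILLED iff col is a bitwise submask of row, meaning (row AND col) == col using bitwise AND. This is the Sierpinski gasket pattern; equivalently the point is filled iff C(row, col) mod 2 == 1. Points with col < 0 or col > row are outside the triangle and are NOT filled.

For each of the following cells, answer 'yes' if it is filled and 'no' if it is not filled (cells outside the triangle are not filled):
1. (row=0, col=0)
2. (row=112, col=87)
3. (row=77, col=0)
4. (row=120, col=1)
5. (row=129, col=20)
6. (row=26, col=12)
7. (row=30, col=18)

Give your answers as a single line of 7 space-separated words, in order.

(0,0): row=0b0, col=0b0, row AND col = 0b0 = 0; 0 == 0 -> filled
(112,87): row=0b1110000, col=0b1010111, row AND col = 0b1010000 = 80; 80 != 87 -> empty
(77,0): row=0b1001101, col=0b0, row AND col = 0b0 = 0; 0 == 0 -> filled
(120,1): row=0b1111000, col=0b1, row AND col = 0b0 = 0; 0 != 1 -> empty
(129,20): row=0b10000001, col=0b10100, row AND col = 0b0 = 0; 0 != 20 -> empty
(26,12): row=0b11010, col=0b1100, row AND col = 0b1000 = 8; 8 != 12 -> empty
(30,18): row=0b11110, col=0b10010, row AND col = 0b10010 = 18; 18 == 18 -> filled

Answer: yes no yes no no no yes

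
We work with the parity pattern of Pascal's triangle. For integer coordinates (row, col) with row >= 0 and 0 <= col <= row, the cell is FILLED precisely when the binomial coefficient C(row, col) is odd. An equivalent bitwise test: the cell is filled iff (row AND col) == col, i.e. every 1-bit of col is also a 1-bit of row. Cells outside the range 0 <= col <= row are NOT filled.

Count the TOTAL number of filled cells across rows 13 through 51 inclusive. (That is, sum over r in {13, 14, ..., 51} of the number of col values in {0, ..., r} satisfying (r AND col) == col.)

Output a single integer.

Answer: 392

Derivation:
r13=1101 pc3: +8 =8
r14=1110 pc3: +8 =16
r15=1111 pc4: +16 =32
r16=10000 pc1: +2 =34
r17=10001 pc2: +4 =38
r18=10010 pc2: +4 =42
r19=10011 pc3: +8 =50
r20=10100 pc2: +4 =54
r21=10101 pc3: +8 =62
r22=10110 pc3: +8 =70
r23=10111 pc4: +16 =86
r24=11000 pc2: +4 =90
r25=11001 pc3: +8 =98
r26=11010 pc3: +8 =106
r27=11011 pc4: +16 =122
r28=11100 pc3: +8 =130
r29=11101 pc4: +16 =146
r30=11110 pc4: +16 =162
r31=11111 pc5: +32 =194
r32=100000 pc1: +2 =196
r33=100001 pc2: +4 =200
r34=100010 pc2: +4 =204
r35=100011 pc3: +8 =212
r36=100100 pc2: +4 =216
r37=100101 pc3: +8 =224
r38=100110 pc3: +8 =232
r39=100111 pc4: +16 =248
r40=101000 pc2: +4 =252
r41=101001 pc3: +8 =260
r42=101010 pc3: +8 =268
r43=101011 pc4: +16 =284
r44=101100 pc3: +8 =292
r45=101101 pc4: +16 =308
r46=101110 pc4: +16 =324
r47=101111 pc5: +32 =356
r48=110000 pc2: +4 =360
r49=110001 pc3: +8 =368
r50=110010 pc3: +8 =376
r51=110011 pc4: +16 =392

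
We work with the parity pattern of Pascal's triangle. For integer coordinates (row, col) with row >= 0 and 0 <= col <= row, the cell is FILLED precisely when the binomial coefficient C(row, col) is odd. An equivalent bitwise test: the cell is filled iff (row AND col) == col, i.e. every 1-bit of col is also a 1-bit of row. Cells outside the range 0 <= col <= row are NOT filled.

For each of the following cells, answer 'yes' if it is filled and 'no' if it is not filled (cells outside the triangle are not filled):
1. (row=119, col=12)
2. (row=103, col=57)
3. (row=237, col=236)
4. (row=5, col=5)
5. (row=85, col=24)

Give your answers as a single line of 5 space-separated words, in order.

(119,12): row=0b1110111, col=0b1100, row AND col = 0b100 = 4; 4 != 12 -> empty
(103,57): row=0b1100111, col=0b111001, row AND col = 0b100001 = 33; 33 != 57 -> empty
(237,236): row=0b11101101, col=0b11101100, row AND col = 0b11101100 = 236; 236 == 236 -> filled
(5,5): row=0b101, col=0b101, row AND col = 0b101 = 5; 5 == 5 -> filled
(85,24): row=0b1010101, col=0b11000, row AND col = 0b10000 = 16; 16 != 24 -> empty

Answer: no no yes yes no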